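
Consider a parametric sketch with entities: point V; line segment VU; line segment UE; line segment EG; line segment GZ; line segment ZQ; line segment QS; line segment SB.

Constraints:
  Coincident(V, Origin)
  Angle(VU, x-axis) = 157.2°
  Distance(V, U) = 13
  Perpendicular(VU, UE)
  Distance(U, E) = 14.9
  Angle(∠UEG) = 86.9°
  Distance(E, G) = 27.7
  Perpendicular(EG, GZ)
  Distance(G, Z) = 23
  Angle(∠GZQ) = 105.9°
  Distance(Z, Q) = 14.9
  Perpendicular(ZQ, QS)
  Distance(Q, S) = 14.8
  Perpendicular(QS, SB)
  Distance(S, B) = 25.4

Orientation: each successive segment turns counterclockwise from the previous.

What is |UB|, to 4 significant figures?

34.14

ZQ is perpendicular to QS, so QS runs at -125.6°; with |QS| = 14.8, S = (-4.657, 0.2580). The perpendicularity gives SB at right angles to QS, so SB runs at -35.60°; with |SB| = 25.4, B = (16.00, -14.53). Then |UB| = |B − U| = 34.14.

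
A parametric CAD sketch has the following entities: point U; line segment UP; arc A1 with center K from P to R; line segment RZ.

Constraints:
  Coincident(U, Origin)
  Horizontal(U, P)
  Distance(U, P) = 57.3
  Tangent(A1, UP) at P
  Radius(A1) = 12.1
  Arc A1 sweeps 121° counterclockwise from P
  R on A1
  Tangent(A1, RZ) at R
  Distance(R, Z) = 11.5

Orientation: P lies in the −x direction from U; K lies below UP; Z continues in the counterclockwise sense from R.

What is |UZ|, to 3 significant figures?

67.9

On A1, P sits at bearing 90° from K; a 121° counterclockwise sweep puts R at bearing 211°, so R = K + 12.1·(cos 211°, sin 211°) = (-67.7, -18.3). Tangency of A1 to RZ means the radius KR is perpendicular to RZ, so RZ runs along (−sin 211°, cos 211°); with |RZ| = 11.5, Z = (-61.7, -28.2). Then |UZ| = |Z − U| = 67.9.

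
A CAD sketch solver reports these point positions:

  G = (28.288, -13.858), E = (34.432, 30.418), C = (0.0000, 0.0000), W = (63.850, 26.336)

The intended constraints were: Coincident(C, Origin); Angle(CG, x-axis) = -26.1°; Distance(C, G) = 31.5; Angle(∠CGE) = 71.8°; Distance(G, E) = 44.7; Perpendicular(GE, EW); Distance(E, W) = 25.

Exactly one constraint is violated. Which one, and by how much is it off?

Distance(E, W) = 25 — off by 4.70.

C = (0.00, 0.00) ✓; CG at -26.10° ✓; |CG| = 31.50 ✓; ∠CGE = 71.80° ✓; |GE| = 44.70 ✓; ∠(GE, EW) = 90.00° ✓; |EW| = 29.70 ✗.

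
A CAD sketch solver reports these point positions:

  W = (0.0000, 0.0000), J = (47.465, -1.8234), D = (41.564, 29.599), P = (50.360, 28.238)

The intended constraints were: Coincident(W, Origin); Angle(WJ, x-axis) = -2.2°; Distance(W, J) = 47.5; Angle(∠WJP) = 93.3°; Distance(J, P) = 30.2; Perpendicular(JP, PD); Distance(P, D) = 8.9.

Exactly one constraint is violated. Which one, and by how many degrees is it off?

Perpendicular(JP, PD) — off by 3.29°.

W = (0.00, 0.00) ✓; WJ at -2.200° ✓; |WJ| = 47.50 ✓; ∠WJP = 93.30° ✓; |JP| = 30.20 ✓; ∠(JP, PD) = 86.71° ✗; |PD| = 8.901 ✓.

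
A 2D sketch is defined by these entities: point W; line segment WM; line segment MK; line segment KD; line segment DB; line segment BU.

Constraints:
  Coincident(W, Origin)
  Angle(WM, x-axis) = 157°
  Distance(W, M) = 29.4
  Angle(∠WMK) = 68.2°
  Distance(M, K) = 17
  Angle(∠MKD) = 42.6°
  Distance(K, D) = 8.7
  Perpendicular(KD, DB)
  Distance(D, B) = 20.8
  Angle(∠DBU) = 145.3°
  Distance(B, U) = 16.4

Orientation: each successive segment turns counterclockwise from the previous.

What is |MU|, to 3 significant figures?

26.3

KD ⟂ DB, so DB runs at 136°; with |DB| = 20.8, B = (-36.4, 15.2). ∠DBU = 145.3° gives BU at 171° from the x-axis; with |BU| = 16.4, U = (-52.6, 17.8). Then |MU| = |U − M| = 26.3.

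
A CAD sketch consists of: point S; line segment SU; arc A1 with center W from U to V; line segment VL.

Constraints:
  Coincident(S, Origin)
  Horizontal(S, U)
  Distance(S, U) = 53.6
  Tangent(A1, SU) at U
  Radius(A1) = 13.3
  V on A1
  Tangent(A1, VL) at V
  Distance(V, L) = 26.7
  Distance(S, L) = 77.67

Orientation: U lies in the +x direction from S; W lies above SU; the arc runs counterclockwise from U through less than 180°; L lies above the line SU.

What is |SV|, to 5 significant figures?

68.252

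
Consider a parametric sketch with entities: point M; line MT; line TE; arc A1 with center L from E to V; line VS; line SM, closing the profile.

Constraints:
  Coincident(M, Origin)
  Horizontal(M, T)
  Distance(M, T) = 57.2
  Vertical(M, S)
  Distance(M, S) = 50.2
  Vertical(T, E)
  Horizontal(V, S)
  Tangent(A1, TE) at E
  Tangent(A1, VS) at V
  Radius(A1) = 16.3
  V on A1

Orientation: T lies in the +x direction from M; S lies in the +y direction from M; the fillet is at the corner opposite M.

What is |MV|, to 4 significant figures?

64.75

M is at the origin; MT is horizontal with |MT| = 57.2 and T on the +x side, so T = (57.20, 0.000). MS is vertical with |MS| = 50.2 and S on the +y side, so S = (0.000, 50.20). The virtual corner opposite M is at (57.20, 50.20). Tangency of A1 to TE means the radius LE is perpendicular to TE and tangency of A1 to VS means the radius LV is perpendicular to VS, with radius 16.3, so the center L sits 16.3 in from both sides at L = (40.90, 33.90). That places the tangent points at E = (57.20, 33.90) on TE and V = (40.90, 50.20) on VS. Then |MV| = |V − M| = 64.75.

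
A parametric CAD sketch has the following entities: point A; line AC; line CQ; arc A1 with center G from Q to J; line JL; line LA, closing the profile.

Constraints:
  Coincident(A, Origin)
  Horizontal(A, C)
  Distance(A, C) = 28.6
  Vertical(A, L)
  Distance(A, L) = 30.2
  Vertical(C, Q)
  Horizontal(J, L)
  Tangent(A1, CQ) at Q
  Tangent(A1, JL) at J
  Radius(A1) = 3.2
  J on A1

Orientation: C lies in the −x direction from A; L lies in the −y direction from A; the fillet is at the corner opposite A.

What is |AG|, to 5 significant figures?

37.070

A is at the origin; AC is horizontal with |AC| = 28.6 and C on the −x side, so C = (-28.600, 0.0000). A and L share the same x with |AL| = 30.2 and L on the −y side, so L = (0.0000, -30.200). The virtual corner opposite A is at (-28.600, -30.200). A1 meets CQ tangentially, so GQ is at right angles to CQ and since A1 is tangent to JL there, GJ ⟂ JL, with radius 3.2, so the center G sits 3.2 in from both sides at G = (-25.400, -27.000). Then |AG| = |G − A| = 37.070.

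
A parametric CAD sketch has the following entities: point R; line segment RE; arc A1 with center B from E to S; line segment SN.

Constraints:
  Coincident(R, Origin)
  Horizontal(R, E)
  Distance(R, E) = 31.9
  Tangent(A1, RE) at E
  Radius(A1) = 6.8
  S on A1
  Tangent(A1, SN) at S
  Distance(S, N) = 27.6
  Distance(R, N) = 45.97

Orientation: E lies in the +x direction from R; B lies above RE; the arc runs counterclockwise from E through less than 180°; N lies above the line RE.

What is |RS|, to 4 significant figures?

39.38

Checks: |BS| = 6.800 ✓; ∠(BS, SN) = 90.00° ✓; |SN| = 27.60 ✓; |RN| = 45.97 ✓.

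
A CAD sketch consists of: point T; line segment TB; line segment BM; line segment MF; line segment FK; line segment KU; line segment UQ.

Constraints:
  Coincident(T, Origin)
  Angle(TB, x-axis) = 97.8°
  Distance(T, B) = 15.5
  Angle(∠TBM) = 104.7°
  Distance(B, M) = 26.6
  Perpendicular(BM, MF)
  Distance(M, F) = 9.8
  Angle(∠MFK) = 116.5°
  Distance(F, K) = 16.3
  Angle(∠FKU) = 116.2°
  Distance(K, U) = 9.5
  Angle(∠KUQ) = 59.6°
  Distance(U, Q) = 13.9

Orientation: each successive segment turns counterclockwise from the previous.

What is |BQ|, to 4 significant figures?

18.34

∠FKU = 116.2° gives KU at 30.40° from the x-axis; with |KU| = 9.5, U = (-7.886, 4.658). ∠KUQ = 59.6° gives UQ at 150.8° from the x-axis; with |UQ| = 13.9, Q = (-20.02, 11.44). Then |BQ| = |Q − B| = 18.34.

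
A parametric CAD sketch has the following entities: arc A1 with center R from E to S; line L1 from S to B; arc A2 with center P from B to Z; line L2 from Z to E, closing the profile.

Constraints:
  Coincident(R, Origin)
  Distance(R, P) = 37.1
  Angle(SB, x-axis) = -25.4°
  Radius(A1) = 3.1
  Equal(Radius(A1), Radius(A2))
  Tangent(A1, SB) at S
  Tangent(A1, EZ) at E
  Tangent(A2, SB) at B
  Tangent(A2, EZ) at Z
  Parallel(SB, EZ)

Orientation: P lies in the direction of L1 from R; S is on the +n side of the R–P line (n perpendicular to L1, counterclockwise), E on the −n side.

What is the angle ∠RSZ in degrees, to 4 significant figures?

80.51°

Tangency of A1 to both parallel lines with radius 3.1 puts S and E at R ± 3.1·n: S = (1.330, 2.800), E = (-1.330, -2.800). Equal radii place B and Z the same way about P: B = P + 3.1·n = (34.84, -13.11), Z = P − 3.1·n = (32.18, -18.71). Then cos ∠RSZ = SR·SZ / (|SR||SZ|), giving 80.51°.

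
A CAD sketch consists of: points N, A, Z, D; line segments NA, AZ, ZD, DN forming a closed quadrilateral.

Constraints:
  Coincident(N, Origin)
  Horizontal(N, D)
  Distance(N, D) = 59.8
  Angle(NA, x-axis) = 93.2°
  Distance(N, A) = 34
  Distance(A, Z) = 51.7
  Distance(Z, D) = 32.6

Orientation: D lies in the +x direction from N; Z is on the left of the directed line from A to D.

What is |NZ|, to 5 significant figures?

58.592

Checks: |AZ| = 51.70 ✓; |ZD| = 32.60 ✓.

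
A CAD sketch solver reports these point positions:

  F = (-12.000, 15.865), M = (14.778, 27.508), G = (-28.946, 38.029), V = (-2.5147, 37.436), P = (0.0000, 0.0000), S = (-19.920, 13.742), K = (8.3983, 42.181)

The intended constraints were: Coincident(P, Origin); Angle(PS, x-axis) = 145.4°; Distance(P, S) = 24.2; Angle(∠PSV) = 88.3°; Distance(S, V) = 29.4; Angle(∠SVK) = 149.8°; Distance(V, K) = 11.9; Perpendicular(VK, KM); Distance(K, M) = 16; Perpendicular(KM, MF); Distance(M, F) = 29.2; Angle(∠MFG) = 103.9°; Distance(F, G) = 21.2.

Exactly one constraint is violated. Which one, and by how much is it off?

Distance(F, G) = 21.2 — off by 6.70.

P = (0.00, 0.00) ✓; PS at 145.4° ✓; |PS| = 24.20 ✓; ∠PSV = 88.30° ✓; |SV| = 29.40 ✓; ∠SVK = 149.8° ✓; |VK| = 11.90 ✓; ∠(VK, KM) = 90.00° ✓; |KM| = 16.00 ✓; ∠(KM, MF) = 90.00° ✓; |MF| = 29.20 ✓; ∠MFG = 103.9° ✓; |FG| = 27.90 ✗.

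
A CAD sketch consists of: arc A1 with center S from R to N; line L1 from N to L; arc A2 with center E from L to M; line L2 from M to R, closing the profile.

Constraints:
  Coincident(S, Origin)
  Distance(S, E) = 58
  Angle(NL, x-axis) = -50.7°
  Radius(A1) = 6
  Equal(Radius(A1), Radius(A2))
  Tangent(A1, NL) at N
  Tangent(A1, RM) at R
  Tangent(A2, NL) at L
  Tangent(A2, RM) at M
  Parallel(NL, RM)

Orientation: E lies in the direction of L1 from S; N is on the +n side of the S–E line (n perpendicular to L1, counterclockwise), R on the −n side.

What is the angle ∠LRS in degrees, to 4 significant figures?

78.31°

The slot axis is L1's direction at -50.7°, so u = (cos -50.7°, sin -50.7°) = (0.6334, -0.7738) and n = (−sin -50.7°, cos -50.7°) = (0.7738, 0.6334). S is at the origin and E lies 58.0 along u from S, so E = 58.0·u = (36.74, -44.88). Tangency of A1 to both parallel lines with radius 6.0 puts N and R at S ± 6.0·n: N = (4.643, 3.800), R = (-4.643, -3.800). Equal radii place L and M the same way about E: L = E + 6.0·n = (41.38, -41.08), M = E − 6.0·n = (32.09, -48.68). Then cos ∠LRS = RL·RS / (|RL||RS|), giving 78.31°.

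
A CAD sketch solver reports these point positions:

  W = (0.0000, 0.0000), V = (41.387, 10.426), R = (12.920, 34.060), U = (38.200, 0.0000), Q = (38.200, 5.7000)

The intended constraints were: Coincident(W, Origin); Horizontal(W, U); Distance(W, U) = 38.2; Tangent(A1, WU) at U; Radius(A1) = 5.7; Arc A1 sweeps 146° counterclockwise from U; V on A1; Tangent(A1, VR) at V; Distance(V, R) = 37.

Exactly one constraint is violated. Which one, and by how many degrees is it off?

Tangent(A1, VR) at V — off by 5.71°.

W = (0.00, 0.00) ✓; W.y = 0.00, U.y = 0.00 ✓; |WU| = 38.20 ✓; ∠(QU, UW) = 90.00° ✓; |QU| = 5.700 ✓; bearing(Q→V) − bearing(Q→U) = 146.0° ✓; |QV| = 5.700 ✓; ∠(QV, VR) = 95.71° ✗; |VR| = 37.00 ✓.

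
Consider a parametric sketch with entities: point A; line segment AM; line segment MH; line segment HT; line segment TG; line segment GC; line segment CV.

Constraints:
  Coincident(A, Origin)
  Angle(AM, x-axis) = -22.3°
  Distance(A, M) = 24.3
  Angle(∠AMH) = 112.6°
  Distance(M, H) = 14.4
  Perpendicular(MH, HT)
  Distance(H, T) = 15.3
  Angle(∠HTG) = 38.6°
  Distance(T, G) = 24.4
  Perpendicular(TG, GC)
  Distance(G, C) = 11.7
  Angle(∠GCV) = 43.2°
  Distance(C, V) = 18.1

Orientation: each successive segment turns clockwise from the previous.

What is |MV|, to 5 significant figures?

8.9340

A is at the origin; AM runs at -22.3° with length 24.3, so M = (22.483, -9.2208). ∠AMH = 112.6° gives MH at -89.700° from the x-axis; with |MH| = 14.4, H = (22.558, -23.621). MH ⟂ HT, so HT runs at -179.70°; with |HT| = 15.3, T = (7.2582, -23.701). ∠HTG = 38.6° gives TG at 38.900° from the x-axis; with |TG| = 24.4, G = (26.247, -8.3784). TG ⟂ GC, so GC runs at -51.100°; with |GC| = 11.7, C = (33.595, -17.484). ∠GCV = 43.2° gives CV at 172.10° from the x-axis; with |CV| = 18.1, V = (15.666, -14.996). Then |MV| = |V − M| = 8.9340.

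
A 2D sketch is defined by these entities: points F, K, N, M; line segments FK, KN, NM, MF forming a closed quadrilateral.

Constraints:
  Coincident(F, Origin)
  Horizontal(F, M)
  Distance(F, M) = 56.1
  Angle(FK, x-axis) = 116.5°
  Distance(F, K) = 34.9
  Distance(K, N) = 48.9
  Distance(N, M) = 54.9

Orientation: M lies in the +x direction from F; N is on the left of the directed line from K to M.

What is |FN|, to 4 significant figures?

57.07

Checks: |KN| = 48.90 ✓; |NM| = 54.90 ✓.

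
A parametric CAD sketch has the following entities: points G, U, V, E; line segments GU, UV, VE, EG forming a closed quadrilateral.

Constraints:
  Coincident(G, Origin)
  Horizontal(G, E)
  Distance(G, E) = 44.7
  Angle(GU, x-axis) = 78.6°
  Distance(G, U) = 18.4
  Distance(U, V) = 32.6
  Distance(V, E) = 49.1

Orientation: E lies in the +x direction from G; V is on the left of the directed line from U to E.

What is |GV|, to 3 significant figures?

49.8

Checks: |UV| = 32.60 ✓; |VE| = 49.10 ✓.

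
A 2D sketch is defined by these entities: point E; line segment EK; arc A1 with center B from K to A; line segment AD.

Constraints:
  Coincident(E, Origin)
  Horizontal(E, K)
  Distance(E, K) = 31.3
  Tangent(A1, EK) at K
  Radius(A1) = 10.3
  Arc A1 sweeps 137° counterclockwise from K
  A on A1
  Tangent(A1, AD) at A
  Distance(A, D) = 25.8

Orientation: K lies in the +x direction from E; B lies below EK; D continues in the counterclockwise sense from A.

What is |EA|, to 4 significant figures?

30.12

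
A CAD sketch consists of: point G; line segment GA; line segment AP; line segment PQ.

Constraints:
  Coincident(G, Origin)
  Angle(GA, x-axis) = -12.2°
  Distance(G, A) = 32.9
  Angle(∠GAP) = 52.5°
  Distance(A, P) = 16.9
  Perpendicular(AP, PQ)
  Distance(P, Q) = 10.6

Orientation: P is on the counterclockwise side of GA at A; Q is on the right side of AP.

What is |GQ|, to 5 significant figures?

36.834

∠GAP = 52.5°, so AP runs at -12.2° + (180° − 52.5°) = 115.30° from the x-axis; with |AP| = 16.9, P = A + 16.9·(cos 115.30°, sin 115.30°) = (24.935, 8.3264). The perpendicularity gives PQ at right angles to AP; with |PQ| = 10.6 on the right of AP, Q = P + 10.6·(0.90408, 0.42736) = (34.518, 12.856). Then |GQ| = |Q − G| = 36.834.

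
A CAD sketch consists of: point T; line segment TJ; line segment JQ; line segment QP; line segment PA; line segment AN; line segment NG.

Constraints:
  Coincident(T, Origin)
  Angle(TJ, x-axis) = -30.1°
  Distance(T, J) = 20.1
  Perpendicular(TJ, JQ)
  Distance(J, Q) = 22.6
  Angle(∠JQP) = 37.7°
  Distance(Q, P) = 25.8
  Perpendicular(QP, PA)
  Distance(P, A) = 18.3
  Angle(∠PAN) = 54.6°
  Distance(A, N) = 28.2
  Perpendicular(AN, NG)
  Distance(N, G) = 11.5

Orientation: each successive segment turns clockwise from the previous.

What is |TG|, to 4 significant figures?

21.37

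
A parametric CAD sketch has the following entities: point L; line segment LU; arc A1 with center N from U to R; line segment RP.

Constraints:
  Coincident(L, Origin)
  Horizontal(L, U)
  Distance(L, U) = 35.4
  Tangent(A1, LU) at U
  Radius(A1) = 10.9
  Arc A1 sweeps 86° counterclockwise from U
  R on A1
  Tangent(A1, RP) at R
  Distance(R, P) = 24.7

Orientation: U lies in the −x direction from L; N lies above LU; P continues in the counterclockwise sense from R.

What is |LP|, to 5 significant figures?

41.589

L is at the origin; LU is horizontal with |LU| = 35.4 and U on the −x side, so U = (-35.400, 0.0000). A1 meets LU tangentially, so NU is at right angles to LU, so N = U + (0, 10.9) = (-35.400, 10.900). On A1, U sits at bearing -90° from N; an 86° counterclockwise sweep puts R at bearing -4°, so R = N + 10.9·(cos -4°, sin -4°) = (-24.527, 10.140). Since A1 is tangent to RP there, NR ⟂ RP, so RP runs along (−sin -4°, cos -4°); with |RP| = 24.7, P = (-22.804, 34.779). Then |LP| = |P − L| = 41.589.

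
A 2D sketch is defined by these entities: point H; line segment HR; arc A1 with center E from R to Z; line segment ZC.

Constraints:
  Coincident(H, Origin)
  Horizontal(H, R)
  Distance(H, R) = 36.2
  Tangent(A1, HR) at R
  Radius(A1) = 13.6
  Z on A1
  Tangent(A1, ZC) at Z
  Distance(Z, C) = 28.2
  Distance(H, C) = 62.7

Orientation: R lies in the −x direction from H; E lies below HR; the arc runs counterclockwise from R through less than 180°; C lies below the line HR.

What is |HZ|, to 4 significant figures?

52.08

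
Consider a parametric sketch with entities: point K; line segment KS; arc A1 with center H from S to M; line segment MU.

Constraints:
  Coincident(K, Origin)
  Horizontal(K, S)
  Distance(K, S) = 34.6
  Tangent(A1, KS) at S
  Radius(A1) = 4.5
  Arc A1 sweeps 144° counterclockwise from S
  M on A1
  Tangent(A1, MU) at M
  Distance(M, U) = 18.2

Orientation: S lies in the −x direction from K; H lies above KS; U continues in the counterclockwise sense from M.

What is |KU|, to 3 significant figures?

50.3

On A1, S sits at bearing -90° from H; a 144° counterclockwise sweep puts M at bearing 54°, so M = H + 4.5·(cos 54°, sin 54°) = (-32.0, 8.14). The tangent condition forces HM to be normal to MU, so MU runs along (−sin 54°, cos 54°); with |MU| = 18.2, U = (-46.7, 18.8). Then |KU| = |U − K| = 50.3.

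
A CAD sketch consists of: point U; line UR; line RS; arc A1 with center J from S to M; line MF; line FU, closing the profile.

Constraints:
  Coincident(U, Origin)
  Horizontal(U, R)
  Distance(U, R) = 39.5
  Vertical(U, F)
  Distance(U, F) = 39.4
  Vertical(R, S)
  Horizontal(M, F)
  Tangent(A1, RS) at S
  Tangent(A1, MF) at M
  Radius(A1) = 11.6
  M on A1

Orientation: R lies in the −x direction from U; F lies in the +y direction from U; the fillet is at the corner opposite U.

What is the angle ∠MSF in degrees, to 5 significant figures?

28.634°

The virtual corner opposite U is at (-39.500, 39.400). Since A1 is tangent to RS there, JS ⟂ RS and the tangent condition forces JM to be normal to MF, with radius 11.6, so the center J sits 11.6 in from both sides at J = (-27.900, 27.800). That places the tangent points at S = (-39.500, 27.800) on RS and M = (-27.900, 39.400) on MF. Then cos ∠MSF = SM·SF / (|SM||SF|), giving 28.634°.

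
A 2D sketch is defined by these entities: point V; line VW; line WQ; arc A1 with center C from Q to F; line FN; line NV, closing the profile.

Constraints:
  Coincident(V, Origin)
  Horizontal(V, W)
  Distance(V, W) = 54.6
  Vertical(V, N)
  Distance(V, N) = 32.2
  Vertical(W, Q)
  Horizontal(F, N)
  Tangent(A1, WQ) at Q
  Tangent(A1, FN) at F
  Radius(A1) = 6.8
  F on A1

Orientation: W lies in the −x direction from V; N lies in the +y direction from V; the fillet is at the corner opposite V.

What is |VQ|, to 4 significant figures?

60.22

V is at the origin; VW is horizontal with |VW| = 54.6 and W on the −x side, so W = (-54.60, 0.000). VN is vertical with |VN| = 32.2 and N on the +y side, so N = (0.000, 32.20). The virtual corner opposite V is at (-54.60, 32.20). The tangent condition forces CQ to be normal to WQ and the tangent condition forces CF to be normal to FN, with radius 6.8, so the center C sits 6.8 in from both sides at C = (-47.80, 25.40). That places the tangent points at Q = (-54.60, 25.40) on WQ and F = (-47.80, 32.20) on FN. Then |VQ| = |Q − V| = 60.22.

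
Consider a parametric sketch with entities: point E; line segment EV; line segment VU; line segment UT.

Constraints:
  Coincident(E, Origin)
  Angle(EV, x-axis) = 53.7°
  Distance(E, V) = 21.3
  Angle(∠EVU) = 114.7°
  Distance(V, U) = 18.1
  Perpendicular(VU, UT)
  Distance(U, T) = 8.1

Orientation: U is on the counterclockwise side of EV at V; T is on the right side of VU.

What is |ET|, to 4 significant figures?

38.50

∠EVU = 114.7°, so VU runs at 53.7° + (180° − 114.7°) = 119.0° from the x-axis; with |VU| = 18.1, U = V + 18.1·(cos 119.0°, sin 119.0°) = (3.835, 33.00). The perpendicularity gives UT at right angles to VU; with |UT| = 8.1 on the right of VU, T = U + 8.1·(0.8746, 0.4848) = (10.92, 36.92). Then |ET| = |T − E| = 38.50.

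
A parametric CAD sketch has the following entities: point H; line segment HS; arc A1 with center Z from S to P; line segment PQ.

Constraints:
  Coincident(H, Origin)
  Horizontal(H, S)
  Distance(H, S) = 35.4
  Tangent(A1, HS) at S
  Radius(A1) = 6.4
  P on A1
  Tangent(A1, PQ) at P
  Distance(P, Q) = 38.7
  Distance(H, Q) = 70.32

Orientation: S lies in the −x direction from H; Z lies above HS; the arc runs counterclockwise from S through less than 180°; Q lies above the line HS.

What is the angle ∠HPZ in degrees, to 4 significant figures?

112.7°

Checks: |ZP| = 6.400 ✓; ∠(ZP, PQ) = 90.00° ✓; |PQ| = 38.70 ✓; |HQ| = 70.32 ✓.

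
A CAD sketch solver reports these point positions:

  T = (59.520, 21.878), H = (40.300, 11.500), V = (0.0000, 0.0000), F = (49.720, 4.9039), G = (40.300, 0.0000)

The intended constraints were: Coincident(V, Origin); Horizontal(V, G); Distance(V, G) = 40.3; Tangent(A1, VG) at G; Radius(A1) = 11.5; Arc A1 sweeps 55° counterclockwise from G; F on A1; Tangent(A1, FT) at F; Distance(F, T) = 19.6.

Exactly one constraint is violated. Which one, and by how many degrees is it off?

Tangent(A1, FT) at F — off by 5.00°.

V = (0.00, 0.00) ✓; V.y = 0.00, G.y = 0.00 ✓; |VG| = 40.30 ✓; ∠(HG, GV) = 90.00° ✓; |HG| = 11.50 ✓; bearing(H→F) − bearing(H→G) = 55.00° ✓; |HF| = 11.50 ✓; ∠(HF, FT) = 85.00° ✗; |FT| = 19.60 ✓.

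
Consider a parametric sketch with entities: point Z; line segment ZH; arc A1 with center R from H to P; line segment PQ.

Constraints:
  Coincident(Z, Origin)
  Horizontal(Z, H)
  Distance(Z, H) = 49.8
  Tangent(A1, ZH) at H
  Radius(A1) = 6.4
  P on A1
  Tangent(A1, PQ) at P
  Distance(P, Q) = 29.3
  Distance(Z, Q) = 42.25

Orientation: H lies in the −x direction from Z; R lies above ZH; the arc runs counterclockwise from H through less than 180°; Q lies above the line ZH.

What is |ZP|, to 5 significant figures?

44.275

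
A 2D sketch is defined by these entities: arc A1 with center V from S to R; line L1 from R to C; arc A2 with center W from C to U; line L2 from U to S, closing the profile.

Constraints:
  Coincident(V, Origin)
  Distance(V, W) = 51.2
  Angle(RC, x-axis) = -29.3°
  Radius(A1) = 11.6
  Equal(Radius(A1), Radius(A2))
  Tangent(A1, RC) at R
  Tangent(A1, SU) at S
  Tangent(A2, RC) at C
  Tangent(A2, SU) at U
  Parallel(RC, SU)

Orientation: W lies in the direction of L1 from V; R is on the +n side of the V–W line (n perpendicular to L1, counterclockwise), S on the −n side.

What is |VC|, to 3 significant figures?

52.5

The slot axis is L1's direction at -29.3°, so u = (cos -29.3°, sin -29.3°) = (0.872, -0.489) and n = (−sin -29.3°, cos -29.3°) = (0.489, 0.872). V is at the origin and W lies 51.2 along u from V, so W = 51.2·u = (44.6, -25.1). Tangency of A1 to both parallel lines with radius 11.6 puts R and S at V ± 11.6·n: R = (5.68, 10.1), S = (-5.68, -10.1). Equal radii place C and U the same way about W: C = W + 11.6·n = (50.3, -14.9), U = W − 11.6·n = (39.0, -35.2). Then |VC| = |C − V| = 52.5.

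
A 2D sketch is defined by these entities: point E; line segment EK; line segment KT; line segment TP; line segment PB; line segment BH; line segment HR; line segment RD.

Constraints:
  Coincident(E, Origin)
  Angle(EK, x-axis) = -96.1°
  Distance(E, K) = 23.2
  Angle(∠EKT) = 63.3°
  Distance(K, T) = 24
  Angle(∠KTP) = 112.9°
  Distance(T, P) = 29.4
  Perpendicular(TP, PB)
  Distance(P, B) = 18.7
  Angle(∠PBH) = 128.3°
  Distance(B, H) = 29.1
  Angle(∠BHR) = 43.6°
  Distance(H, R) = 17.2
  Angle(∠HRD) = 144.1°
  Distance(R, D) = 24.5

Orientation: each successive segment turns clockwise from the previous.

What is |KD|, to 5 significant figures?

40.623

∠BHR = 43.6° gives HR at 162.00° from the x-axis; with |HR| = 17.2, R = (-1.6802, -4.6032). ∠HRD = 144.1° gives RD at 126.10° from the x-axis; with |RD| = 24.5, D = (-16.115, 15.193). Then |KD| = |D − K| = 40.623.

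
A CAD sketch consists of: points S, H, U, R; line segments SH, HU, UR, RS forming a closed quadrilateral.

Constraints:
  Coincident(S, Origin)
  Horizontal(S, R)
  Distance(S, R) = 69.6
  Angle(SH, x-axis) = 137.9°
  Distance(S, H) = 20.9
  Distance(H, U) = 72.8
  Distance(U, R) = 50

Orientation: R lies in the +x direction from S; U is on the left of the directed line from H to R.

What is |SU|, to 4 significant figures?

67.85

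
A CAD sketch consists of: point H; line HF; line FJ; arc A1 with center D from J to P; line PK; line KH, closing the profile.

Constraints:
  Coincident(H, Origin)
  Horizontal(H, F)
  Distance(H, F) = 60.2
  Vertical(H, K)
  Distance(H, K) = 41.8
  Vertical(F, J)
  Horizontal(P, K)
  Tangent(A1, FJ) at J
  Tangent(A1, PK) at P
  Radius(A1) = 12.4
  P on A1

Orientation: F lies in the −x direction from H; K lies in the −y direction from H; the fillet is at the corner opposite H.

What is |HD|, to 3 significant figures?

56.1

H and K share the same x with |HK| = 41.8 and K on the −y side, so K = (0.00, -41.8). The virtual corner opposite H is at (-60.2, -41.8). A1 meets FJ tangentially, so DJ is at right angles to FJ and A1 meets PK tangentially, so DP is at right angles to PK, with radius 12.4, so the center D sits 12.4 in from both sides at D = (-47.8, -29.4). Then |HD| = |D − H| = 56.1.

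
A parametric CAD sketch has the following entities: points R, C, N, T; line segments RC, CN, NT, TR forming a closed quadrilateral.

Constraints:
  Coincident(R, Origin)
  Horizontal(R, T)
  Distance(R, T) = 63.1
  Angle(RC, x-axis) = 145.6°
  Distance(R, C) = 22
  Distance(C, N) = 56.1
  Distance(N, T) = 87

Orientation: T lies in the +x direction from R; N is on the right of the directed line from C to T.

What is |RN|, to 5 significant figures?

45.083

Checks: |CN| = 56.10 ✓; |NT| = 87.00 ✓.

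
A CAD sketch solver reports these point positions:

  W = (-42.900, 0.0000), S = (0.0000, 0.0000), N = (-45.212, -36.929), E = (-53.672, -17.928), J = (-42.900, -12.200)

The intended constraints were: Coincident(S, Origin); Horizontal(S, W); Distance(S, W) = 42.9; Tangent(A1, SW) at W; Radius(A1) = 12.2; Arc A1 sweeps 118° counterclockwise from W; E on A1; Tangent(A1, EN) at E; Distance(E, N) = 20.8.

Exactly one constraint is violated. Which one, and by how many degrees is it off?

Tangent(A1, EN) at E — off by 4.00°.

S = (0.00, 0.00) ✓; S.y = 0.00, W.y = 0.00 ✓; |SW| = 42.90 ✓; ∠(JW, WS) = 90.00° ✓; |JW| = 12.20 ✓; bearing(J→E) − bearing(J→W) = 118.0° ✓; |JE| = 12.20 ✓; ∠(JE, EN) = 94.00° ✗; |EN| = 20.80 ✓.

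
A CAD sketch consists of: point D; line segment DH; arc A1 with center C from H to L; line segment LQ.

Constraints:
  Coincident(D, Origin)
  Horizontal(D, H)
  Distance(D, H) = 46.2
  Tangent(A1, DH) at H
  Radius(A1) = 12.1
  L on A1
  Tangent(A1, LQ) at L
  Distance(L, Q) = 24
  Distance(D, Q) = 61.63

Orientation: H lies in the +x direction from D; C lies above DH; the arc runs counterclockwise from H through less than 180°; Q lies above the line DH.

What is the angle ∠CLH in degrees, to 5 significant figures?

33.304°

Checks: |CL| = 12.10 ✓; ∠(CL, LQ) = 90.00° ✓; |LQ| = 24.00 ✓; |DQ| = 61.63 ✓.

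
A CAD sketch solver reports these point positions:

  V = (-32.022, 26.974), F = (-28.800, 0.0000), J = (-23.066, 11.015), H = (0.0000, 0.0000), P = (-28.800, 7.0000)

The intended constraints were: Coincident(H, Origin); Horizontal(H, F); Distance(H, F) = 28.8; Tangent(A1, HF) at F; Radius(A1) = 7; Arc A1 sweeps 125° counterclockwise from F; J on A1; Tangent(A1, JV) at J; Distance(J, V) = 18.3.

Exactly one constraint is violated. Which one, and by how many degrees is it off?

Tangent(A1, JV) at J — off by 5.70°.

H = (0.00, 0.00) ✓; H.y = 0.00, F.y = 0.00 ✓; |HF| = 28.80 ✓; ∠(PF, FH) = 90.00° ✓; |PF| = 7.000 ✓; bearing(P→J) − bearing(P→F) = 125.0° ✓; |PJ| = 7.000 ✓; ∠(PJ, JV) = 95.70° ✗; |JV| = 18.30 ✓.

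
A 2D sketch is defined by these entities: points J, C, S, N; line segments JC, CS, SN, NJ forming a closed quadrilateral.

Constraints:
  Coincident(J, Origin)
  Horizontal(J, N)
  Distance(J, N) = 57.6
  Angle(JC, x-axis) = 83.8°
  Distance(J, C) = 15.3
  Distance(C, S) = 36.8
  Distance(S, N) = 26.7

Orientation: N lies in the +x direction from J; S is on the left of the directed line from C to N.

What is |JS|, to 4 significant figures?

42.52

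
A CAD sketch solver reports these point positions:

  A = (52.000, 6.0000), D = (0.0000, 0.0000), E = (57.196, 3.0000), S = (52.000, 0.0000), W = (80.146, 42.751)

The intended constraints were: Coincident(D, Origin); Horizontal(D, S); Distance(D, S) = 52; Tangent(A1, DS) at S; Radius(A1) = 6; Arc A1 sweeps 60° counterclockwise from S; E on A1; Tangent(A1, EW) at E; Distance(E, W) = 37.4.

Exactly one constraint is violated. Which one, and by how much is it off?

Distance(E, W) = 37.4 — off by 8.50.

D = (0.00, 0.00) ✓; D.y = 0.00, S.y = 0.00 ✓; |DS| = 52.00 ✓; ∠(AS, SD) = 90.00° ✓; |AS| = 6.000 ✓; bearing(A→E) − bearing(A→S) = 60.00° ✓; |AE| = 6.000 ✓; ∠(AE, EW) = 90.00° ✓; |EW| = 45.90 ✗.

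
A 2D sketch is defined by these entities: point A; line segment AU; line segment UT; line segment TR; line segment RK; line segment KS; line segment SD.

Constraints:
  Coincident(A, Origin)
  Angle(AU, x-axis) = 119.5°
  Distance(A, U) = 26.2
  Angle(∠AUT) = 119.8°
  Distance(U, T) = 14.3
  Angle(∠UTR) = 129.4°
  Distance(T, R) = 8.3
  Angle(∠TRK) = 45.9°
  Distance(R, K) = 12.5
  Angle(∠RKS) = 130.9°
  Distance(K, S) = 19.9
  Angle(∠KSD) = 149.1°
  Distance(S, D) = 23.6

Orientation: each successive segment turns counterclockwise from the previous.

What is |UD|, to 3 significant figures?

34.8

A is at the origin; AU runs at 119.5° with length 26.2, so U = (-12.9, 22.8). ∠AUT = 119.8° gives UT at 180° from the x-axis; with |UT| = 14.3, T = (-27.2, 22.9). ∠UTR = 129.4° gives TR at -130° from the x-axis; with |TR| = 8.3, R = (-32.5, 16.5). ∠TRK = 45.9° gives RK at 4.40° from the x-axis; with |RK| = 12.5, K = (-20.0, 17.5). ∠RKS = 130.9° gives KS at 53.5° from the x-axis; with |KS| = 19.9, S = (-8.20, 33.4). ∠KSD = 149.1° gives SD at 84.4° from the x-axis; with |SD| = 23.6, D = (-5.90, 56.9). Then |UD| = |D − U| = 34.8.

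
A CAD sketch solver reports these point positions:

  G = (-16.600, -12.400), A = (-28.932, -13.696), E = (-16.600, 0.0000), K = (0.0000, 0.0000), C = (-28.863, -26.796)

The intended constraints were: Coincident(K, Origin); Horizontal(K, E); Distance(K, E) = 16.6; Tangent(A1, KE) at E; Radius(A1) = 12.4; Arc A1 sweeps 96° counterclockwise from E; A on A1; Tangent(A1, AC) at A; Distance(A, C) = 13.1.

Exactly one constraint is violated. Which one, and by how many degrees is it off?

Tangent(A1, AC) at A — off by 5.70°.

K = (0.00, 0.00) ✓; K.y = 0.00, E.y = 0.00 ✓; |KE| = 16.60 ✓; ∠(GE, EK) = 90.00° ✓; |GE| = 12.40 ✓; bearing(G→A) − bearing(G→E) = 96.00° ✓; |GA| = 12.40 ✓; ∠(GA, AC) = 95.70° ✗; |AC| = 13.10 ✓.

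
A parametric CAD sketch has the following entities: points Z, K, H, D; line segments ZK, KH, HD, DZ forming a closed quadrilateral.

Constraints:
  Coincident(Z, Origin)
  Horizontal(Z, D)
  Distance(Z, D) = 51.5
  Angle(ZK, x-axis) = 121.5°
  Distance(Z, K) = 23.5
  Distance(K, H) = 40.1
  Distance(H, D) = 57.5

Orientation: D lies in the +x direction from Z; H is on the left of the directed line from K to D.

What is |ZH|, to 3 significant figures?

49.9

Checks: Z.y = 0.00, D.y = 0.00 ✓; |KH| = 40.10 ✓; |HD| = 57.50 ✓.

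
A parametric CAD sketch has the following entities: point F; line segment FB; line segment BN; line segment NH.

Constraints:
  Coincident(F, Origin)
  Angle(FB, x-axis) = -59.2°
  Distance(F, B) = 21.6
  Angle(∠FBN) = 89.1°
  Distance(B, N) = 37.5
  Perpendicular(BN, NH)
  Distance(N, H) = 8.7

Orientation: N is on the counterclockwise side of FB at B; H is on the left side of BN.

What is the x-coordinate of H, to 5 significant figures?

38.394

∠FBN = 89.1°, so BN runs at -59.2° + (180° − 89.1°) = 31.700° from the x-axis; with |BN| = 37.5, N = B + 37.5·(cos 31.700°, sin 31.700°) = (42.966, 1.1517). The perpendicularity gives NH at right angles to BN; with |NH| = 8.7 on the left of BN, H = N + 8.7·(-0.52547, 0.85081) = (38.394, 8.5537). So H.x = 38.394.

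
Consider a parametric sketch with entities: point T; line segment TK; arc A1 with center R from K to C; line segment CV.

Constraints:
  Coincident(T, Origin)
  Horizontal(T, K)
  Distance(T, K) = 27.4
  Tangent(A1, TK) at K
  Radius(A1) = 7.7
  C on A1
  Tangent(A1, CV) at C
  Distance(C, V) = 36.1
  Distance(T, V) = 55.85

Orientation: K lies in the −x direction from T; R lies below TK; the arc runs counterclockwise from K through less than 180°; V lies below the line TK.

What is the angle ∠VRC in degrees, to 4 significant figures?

77.96°

Checks: T = (0.00, 0.00) ✓; |RC| = 7.700 ✓; ∠(RC, CV) = 90.00° ✓; |CV| = 36.10 ✓; |TV| = 55.85 ✓.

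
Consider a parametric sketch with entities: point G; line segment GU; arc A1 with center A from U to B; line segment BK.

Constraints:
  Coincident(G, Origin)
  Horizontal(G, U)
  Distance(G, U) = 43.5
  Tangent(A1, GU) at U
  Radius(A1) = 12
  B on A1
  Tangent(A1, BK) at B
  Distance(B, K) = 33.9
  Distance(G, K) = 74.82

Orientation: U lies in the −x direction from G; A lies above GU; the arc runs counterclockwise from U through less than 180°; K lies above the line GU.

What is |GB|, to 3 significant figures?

41.3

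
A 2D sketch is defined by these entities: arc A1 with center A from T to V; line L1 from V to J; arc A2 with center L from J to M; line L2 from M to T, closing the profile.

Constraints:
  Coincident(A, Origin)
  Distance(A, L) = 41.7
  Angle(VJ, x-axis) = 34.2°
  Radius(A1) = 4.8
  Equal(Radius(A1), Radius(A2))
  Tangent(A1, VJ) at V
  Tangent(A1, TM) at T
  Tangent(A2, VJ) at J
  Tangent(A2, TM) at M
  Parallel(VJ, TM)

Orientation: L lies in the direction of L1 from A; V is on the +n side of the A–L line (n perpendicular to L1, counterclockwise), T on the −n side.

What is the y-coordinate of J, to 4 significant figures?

27.41

The slot axis is L1's direction at 34.2°, so u = (cos 34.2°, sin 34.2°) = (0.8271, 0.5621) and n = (−sin 34.2°, cos 34.2°) = (-0.5621, 0.8271). A is at the origin and L lies 41.7 along u from A, so L = 41.7·u = (34.49, 23.44). Tangency of A1 to both parallel lines with radius 4.8 puts V and T at A ± 4.8·n: V = (-2.698, 3.970), T = (2.698, -3.970). Equal radii place J and M the same way about L: J = L + 4.8·n = (31.79, 27.41), M = L − 4.8·n = (37.19, 19.47). So J.y = 27.41.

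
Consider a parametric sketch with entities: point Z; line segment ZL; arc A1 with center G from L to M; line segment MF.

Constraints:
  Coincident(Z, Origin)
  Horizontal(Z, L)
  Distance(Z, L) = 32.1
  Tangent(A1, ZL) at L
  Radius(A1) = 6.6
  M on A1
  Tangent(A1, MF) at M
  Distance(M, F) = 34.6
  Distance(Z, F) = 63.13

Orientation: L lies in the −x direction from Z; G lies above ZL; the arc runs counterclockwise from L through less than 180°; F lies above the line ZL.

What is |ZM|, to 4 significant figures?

29.71

Z is at the origin; Z and L share the same y with |ZL| = 32.1 and L on the −x side, so L = (-32.10, 0.000). The tangent condition forces GL to be normal to ZL, so G = L + (0, 6.6) = (-32.10, 6.600). Since GM ⟂ MF (tangency), |GF| = √(6.6² + 34.6²) = 35.22 regardless of where M sits on A1. So F lies on both circle(Z, 63.13) and circle(G, 35.22); the above-ZL intersection is F = (-52.17, 35.55). M is the foot of the tangent from F: M = (-27.48, 11.31).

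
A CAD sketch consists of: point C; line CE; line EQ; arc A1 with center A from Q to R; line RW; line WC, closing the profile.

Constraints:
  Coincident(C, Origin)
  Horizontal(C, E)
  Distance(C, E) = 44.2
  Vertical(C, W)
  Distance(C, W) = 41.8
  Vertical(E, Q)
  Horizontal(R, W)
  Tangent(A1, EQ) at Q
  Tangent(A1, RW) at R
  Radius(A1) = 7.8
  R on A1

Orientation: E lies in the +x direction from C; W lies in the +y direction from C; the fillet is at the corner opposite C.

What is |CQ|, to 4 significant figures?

55.76

C is at the origin; C and E share the same y with |CE| = 44.2 and E on the +x side, so E = (44.20, 0.000). C and W share the same x with |CW| = 41.8 and W on the +y side, so W = (0.000, 41.80). The virtual corner opposite C is at (44.20, 41.80). A1 meets EQ tangentially, so AQ is at right angles to EQ and since A1 is tangent to RW there, AR ⟂ RW, with radius 7.8, so the center A sits 7.8 in from both sides at A = (36.40, 34.00). That places the tangent points at Q = (44.20, 34.00) on EQ and R = (36.40, 41.80) on RW. Then |CQ| = |Q − C| = 55.76.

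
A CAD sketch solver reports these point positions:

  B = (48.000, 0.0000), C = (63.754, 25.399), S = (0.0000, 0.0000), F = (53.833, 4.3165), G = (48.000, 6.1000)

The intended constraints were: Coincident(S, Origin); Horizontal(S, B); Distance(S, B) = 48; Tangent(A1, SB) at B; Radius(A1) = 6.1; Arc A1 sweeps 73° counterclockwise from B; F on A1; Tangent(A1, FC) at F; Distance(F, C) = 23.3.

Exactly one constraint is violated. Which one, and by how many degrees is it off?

Tangent(A1, FC) at F — off by 8.20°.

S = (0.00, 0.00) ✓; S.y = 0.00, B.y = 0.00 ✓; |SB| = 48.00 ✓; ∠(GB, BS) = 90.00° ✓; |GB| = 6.100 ✓; bearing(G→F) − bearing(G→B) = 73.00° ✓; |GF| = 6.100 ✓; ∠(GF, FC) = 98.20° ✗; |FC| = 23.30 ✓.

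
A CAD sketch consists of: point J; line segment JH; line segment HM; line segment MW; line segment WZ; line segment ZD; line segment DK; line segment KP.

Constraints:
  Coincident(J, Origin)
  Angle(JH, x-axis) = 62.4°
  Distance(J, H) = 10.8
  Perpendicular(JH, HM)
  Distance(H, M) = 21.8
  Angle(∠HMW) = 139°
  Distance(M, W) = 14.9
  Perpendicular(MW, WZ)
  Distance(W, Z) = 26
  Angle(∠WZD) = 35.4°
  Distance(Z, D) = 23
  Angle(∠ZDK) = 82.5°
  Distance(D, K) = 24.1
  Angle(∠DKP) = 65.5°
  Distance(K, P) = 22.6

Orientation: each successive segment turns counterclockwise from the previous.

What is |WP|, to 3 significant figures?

20.7

J is at the origin; JH runs at 62.4° with length 10.8, so H = (5.00, 9.57). The perpendicularity gives HM at right angles to JH, so HM runs at 152°; with |HM| = 21.8, M = (-14.3, 19.7). ∠HMW = 139.0° gives MW at -167° from the x-axis; with |MW| = 14.9, W = (-28.8, 16.2). The perpendicularity gives WZ at right angles to MW, so WZ runs at -76.6°; with |WZ| = 26.0, Z = (-22.8, -9.07). ∠WZD = 35.4° gives ZD at 68.0° from the x-axis; with |ZD| = 23.0, D = (-14.2, 12.3). ∠ZDK = 82.5° gives DK at 166° from the x-axis; with |DK| = 24.1, K = (-37.5, 18.3). ∠DKP = 65.5° gives KP at -80.0° from the x-axis; with |KP| = 22.6, P = (-33.6, -3.97). Then |WP| = |P − W| = 20.7.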